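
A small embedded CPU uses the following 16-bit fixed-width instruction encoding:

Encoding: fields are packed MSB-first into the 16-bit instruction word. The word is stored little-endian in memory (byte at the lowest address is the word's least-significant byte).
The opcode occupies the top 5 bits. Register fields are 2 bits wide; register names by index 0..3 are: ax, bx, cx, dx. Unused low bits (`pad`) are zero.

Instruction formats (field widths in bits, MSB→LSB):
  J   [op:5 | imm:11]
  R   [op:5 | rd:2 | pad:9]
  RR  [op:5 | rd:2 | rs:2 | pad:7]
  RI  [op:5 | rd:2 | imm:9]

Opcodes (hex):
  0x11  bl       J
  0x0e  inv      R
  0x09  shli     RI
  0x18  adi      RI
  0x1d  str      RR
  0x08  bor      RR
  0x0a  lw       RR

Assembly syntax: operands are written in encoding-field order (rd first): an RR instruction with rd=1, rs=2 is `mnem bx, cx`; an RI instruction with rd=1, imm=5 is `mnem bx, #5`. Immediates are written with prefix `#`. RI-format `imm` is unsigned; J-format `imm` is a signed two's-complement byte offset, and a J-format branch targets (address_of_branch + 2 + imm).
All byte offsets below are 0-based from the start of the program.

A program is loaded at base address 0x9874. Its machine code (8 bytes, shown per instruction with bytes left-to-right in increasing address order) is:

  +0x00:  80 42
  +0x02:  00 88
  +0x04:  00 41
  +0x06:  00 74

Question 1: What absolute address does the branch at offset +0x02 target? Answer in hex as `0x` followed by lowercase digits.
0x9878

+0x02: 00 88 ⇒ word 0x8800 (little)
  top 5b → 0x11 → bl [J]
  [10:0] imm=0 = #0
  target = base 0x9874 + off 0x02 + 2 + imm 0 = 0x9878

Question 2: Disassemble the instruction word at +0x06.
inv cx

@+06  little-endian(00 74) = 0x7400
  top 5b → 0xe → inv [R]
  rd@[10:9]=0x2 ⇒ cx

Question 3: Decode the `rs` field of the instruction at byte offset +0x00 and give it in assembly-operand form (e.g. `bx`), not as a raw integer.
[00] 80 42 → 0x4280
  op=0x4280>>11=0x8 ⇒ bor (RR)
  rd: (w>>9)&0x3=0x1 → bx
  rs: (w>>7)&0x3=0x1 → bx

bx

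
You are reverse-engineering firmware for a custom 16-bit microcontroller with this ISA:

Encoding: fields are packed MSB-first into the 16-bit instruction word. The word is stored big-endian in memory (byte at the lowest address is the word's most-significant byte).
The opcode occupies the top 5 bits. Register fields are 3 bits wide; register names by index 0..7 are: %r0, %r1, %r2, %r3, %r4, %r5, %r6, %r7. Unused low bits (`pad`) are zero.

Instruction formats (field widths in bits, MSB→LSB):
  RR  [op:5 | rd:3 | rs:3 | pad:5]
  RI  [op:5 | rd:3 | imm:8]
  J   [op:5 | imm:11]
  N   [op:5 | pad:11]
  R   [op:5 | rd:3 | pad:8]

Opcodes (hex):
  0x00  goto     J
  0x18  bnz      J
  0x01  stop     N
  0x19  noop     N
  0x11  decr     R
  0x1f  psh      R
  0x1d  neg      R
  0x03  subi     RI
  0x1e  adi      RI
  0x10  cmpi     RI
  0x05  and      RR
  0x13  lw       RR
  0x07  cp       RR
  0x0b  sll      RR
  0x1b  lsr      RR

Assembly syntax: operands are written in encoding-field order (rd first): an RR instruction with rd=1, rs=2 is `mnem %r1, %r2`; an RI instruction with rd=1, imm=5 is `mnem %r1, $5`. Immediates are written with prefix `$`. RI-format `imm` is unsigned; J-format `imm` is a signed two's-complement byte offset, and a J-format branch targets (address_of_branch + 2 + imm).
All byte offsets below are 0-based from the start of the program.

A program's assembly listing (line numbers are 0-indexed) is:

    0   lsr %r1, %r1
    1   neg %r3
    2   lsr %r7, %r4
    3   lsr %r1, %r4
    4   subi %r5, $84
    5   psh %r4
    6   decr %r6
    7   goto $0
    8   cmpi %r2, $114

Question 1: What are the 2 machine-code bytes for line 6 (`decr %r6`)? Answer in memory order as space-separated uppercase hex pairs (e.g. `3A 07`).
line 6 (decr): pack op=0x11:5|rd=6:3|pad=0:8 = 0x8e00; big→ 8e 00

8E 00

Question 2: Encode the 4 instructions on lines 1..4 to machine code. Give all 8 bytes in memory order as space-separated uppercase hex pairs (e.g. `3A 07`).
L1: neg op=0x1d:5|rd=3:3|pad=0:8 ⇒ 0xeb00 ⇒ big eb 00
L2: lsr op=0x1b:5|rd=7:3|rs=4:3|pad=0:5 ⇒ 0xdf80 ⇒ big df 80
L3: lsr op=0x1b:5|rd=1:3|rs=4:3|pad=0:5 ⇒ 0xd980 ⇒ big d9 80
L4: subi op=0x3:5|rd=5:3|imm=84:8 ⇒ 0x1d54 ⇒ big 1d 54

EB 00 DF 80 D9 80 1D 54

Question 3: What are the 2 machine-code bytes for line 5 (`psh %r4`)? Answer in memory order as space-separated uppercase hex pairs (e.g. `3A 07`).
FC 00

line 5 (psh): pack op=0x1f:5|rd=4:3|pad=0:8 = 0xfc00; big→ fc 00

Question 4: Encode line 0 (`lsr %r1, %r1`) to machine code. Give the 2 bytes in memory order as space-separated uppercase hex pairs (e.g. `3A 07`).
line 0 (lsr): pack op=0x1b:5|rd=1:3|rs=1:3|pad=0:5 = 0xd920; big→ d9 20

D9 20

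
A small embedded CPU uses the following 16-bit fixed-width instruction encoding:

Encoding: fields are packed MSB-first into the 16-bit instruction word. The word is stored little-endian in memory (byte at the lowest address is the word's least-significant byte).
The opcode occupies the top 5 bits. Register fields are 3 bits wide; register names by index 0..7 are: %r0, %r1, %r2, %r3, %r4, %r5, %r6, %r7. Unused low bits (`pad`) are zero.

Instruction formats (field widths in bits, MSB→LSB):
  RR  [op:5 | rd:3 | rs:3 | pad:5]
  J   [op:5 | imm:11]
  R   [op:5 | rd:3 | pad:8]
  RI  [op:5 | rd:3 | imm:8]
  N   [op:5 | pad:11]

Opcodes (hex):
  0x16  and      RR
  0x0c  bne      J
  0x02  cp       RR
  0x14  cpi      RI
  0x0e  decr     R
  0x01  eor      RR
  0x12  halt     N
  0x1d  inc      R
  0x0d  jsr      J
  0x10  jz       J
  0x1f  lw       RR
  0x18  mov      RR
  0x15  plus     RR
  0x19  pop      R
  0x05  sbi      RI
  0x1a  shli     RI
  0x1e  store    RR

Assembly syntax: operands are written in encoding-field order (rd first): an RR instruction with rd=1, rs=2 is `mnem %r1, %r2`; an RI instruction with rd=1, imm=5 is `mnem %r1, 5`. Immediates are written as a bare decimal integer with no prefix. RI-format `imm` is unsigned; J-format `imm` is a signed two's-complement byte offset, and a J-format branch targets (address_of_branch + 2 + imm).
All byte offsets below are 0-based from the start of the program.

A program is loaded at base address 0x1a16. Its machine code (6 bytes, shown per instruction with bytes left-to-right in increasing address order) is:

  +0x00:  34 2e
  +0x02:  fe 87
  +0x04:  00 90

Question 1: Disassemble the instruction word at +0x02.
[02] fe 87 → 0x87fe
  opcode bits[15:11]=0x10: jz/J
  imm: (w>>0)&0x7ff=0x7fe (s11→-2) → -2

jz -2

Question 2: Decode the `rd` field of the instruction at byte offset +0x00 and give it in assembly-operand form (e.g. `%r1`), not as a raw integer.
%r6

@+00  little-endian(34 2e) = 0x2e34
  op=0x2e34>>11=0x5 ⇒ sbi (RI)
  rd: (w>>8)&0x7=0x6 → %r6
  imm: (w>>0)&0xff=0x34 → 52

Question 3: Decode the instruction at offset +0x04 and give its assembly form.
halt

[04] 00 90 → 0x9000
  top 5b → 0x12 → halt [N]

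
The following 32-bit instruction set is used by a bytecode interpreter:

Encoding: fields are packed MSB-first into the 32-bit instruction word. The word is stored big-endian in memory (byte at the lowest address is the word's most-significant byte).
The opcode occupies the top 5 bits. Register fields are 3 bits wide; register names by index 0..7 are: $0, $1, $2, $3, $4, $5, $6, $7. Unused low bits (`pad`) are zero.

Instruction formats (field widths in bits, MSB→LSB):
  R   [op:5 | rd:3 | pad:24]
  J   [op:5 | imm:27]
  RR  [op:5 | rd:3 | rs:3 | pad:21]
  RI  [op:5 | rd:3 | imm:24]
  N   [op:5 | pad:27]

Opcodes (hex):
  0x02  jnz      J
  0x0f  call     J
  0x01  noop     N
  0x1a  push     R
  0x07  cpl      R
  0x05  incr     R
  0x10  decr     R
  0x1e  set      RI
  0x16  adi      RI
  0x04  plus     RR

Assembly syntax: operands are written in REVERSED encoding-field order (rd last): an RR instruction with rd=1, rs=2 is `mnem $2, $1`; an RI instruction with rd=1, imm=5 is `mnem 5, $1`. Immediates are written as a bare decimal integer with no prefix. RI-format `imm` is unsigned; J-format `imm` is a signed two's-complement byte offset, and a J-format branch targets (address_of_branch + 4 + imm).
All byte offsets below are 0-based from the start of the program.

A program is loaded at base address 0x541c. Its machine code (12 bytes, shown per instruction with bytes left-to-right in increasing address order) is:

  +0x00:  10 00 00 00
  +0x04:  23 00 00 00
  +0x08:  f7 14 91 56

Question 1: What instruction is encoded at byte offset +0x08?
set 1347926, $7

@+08  big-endian(f7 14 91 56) = 0xf7149156
  top 5b → 0x1e → set [RI]
  [26:24] rd=7 = $7
  [23:0] imm=1347926 = 1347926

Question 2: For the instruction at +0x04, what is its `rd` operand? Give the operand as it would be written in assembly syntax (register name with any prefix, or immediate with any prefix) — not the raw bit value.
$3

[04] 23 00 00 00 → 0x23000000
  top 5b → 0x4 → plus [RR]
  rd@[26:24]=0x3 ⇒ $3
  rs@[23:21]=0x0 ⇒ $0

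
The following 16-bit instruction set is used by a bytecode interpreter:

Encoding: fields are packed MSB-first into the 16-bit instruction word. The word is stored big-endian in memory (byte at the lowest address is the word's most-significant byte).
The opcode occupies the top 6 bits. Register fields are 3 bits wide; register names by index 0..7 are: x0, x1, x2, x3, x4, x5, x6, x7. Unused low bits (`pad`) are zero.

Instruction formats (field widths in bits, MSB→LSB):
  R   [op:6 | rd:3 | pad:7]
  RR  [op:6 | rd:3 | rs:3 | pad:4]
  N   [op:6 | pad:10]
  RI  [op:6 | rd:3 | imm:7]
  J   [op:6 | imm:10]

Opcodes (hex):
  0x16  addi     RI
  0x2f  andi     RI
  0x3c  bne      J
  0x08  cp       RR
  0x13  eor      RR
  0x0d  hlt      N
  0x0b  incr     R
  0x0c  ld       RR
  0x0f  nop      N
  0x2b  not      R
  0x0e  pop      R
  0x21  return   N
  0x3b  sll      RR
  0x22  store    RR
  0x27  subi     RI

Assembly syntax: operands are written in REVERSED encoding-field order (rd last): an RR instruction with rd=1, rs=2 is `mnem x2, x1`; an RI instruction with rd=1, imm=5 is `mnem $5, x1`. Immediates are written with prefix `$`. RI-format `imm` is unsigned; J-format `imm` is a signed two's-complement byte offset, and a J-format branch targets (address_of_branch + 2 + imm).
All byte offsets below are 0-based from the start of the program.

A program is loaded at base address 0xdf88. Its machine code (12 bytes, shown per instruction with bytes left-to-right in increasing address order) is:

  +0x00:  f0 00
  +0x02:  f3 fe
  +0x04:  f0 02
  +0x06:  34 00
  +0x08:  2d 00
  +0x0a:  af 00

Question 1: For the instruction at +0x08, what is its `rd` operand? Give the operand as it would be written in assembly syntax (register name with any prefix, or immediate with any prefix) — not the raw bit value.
@+08  big-endian(2d 00) = 0x2d00
  top 6b → 0xb → incr [R]
  [9:7] rd=2 = x2

x2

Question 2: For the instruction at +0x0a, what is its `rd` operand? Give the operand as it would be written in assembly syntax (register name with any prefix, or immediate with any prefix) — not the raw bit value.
off 0x0a: read af 00 as big → 0xaf00
  opcode bits[15:10]=0x2b: not/R
  [9:7] rd=6 = x6

x6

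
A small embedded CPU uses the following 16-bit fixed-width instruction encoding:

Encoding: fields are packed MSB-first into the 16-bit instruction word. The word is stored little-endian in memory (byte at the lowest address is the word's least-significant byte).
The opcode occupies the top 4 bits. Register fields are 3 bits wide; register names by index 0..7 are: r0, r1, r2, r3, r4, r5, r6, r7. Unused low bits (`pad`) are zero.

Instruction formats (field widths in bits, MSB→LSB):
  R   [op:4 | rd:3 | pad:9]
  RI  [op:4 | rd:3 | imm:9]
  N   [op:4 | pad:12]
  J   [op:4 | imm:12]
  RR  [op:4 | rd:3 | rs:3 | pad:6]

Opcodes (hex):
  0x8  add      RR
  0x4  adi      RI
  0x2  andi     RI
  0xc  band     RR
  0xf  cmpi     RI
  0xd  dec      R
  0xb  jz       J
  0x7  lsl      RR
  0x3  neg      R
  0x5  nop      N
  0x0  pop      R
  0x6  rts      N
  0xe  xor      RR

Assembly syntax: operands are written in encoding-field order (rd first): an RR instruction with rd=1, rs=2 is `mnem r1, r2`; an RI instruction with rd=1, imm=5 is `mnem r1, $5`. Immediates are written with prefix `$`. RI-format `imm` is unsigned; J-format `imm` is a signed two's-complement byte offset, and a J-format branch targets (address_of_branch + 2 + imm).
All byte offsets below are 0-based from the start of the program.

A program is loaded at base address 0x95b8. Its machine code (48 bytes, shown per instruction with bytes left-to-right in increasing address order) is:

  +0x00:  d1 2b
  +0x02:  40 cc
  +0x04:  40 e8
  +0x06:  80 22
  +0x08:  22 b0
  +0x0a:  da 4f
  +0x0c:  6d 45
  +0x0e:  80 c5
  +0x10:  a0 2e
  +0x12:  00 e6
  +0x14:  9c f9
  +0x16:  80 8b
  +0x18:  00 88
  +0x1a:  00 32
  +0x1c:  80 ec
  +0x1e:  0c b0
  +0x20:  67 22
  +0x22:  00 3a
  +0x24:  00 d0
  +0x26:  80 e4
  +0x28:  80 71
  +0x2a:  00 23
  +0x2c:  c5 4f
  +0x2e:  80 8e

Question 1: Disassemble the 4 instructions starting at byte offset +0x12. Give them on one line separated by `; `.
xor r3, r0; cmpi r4, $412; add r5, r6; add r4, r0

[12] 00 e6 → 0xe600
  op=0xe600>>12=0xe ⇒ xor (RR)
  rd: (w>>9)&0x7=0x3 → r3
  rs: (w>>6)&0x7=0x0 → r0
[14] 9c f9 → 0xf99c
  op=0xf99c>>12=0xf ⇒ cmpi (RI)
  rd: (w>>9)&0x7=0x4 → r4
  imm: (w>>0)&0x1ff=0x19c → $412
[16] 80 8b → 0x8b80
  op=0x8b80>>12=0x8 ⇒ add (RR)
  rd: (w>>9)&0x7=0x5 → r5
  rs: (w>>6)&0x7=0x6 → r6
[18] 00 88 → 0x8800
  op=0x8800>>12=0x8 ⇒ add (RR)
  rd: (w>>9)&0x7=0x4 → r4
  rs: (w>>6)&0x7=0x0 → r0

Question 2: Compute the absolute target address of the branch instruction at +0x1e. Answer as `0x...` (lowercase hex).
@+1e  little-endian(0c b0) = 0xb00c
  opcode bits[15:12]=0xb: jz/J
  imm@[11:0]=0xc ⇒ $12
  target = base 0x95b8 + off 0x1e + 2 + imm 12 = 0x95e4

0x95e4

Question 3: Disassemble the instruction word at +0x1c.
xor r6, r2

@+1c  little-endian(80 ec) = 0xec80
  op=0xec80>>12=0xe ⇒ xor (RR)
  rd: (w>>9)&0x7=0x6 → r6
  rs: (w>>6)&0x7=0x2 → r2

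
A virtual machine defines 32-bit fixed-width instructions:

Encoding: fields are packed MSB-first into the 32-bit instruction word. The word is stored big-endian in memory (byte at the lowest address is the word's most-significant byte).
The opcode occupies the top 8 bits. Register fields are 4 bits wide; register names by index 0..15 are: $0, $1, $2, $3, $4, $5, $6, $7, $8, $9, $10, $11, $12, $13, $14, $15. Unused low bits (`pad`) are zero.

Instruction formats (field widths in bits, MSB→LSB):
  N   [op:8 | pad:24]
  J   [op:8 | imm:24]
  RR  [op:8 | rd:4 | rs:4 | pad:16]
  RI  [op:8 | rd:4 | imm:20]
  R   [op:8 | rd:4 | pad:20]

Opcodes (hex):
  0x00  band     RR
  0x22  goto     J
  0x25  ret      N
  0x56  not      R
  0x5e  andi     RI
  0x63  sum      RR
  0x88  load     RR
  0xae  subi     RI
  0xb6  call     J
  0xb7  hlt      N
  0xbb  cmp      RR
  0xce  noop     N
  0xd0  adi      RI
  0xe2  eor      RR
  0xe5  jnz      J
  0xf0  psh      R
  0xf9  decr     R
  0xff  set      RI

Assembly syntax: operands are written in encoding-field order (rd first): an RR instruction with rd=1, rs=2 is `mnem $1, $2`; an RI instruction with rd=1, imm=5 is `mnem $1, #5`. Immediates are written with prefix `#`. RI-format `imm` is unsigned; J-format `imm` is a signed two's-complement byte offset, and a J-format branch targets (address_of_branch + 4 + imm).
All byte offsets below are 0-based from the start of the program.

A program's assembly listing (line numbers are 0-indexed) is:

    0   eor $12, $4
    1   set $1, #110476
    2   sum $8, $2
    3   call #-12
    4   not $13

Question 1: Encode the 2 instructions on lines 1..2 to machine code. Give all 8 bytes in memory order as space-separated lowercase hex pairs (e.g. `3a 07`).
ff 11 af 8c 63 82 00 00

line 1 (set): pack op=0xff:8|rd=1:4|imm=110476:20 = 0xff11af8c; big→ ff 11 af 8c
line 2 (sum): pack op=0x63:8|rd=8:4|rs=2:4|pad=0:16 = 0x63820000; big→ 63 82 00 00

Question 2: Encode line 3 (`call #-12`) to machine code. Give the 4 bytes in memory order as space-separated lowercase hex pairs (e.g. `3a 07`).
line 3 (call): pack op=0xb6:8|imm=-12:24 = 0xb6fffff4; big→ b6 ff ff f4

b6 ff ff f4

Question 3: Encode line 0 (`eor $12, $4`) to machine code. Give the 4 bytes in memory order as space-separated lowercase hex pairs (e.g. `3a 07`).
line 0 (eor): pack op=0xe2:8|rd=12:4|rs=4:4|pad=0:16 = 0xe2c40000; big→ e2 c4 00 00

e2 c4 00 00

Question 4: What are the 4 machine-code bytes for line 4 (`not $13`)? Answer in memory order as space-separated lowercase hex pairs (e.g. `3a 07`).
line 4 (not): pack op=0x56:8|rd=13:4|pad=0:20 = 0x56d00000; big→ 56 d0 00 00

56 d0 00 00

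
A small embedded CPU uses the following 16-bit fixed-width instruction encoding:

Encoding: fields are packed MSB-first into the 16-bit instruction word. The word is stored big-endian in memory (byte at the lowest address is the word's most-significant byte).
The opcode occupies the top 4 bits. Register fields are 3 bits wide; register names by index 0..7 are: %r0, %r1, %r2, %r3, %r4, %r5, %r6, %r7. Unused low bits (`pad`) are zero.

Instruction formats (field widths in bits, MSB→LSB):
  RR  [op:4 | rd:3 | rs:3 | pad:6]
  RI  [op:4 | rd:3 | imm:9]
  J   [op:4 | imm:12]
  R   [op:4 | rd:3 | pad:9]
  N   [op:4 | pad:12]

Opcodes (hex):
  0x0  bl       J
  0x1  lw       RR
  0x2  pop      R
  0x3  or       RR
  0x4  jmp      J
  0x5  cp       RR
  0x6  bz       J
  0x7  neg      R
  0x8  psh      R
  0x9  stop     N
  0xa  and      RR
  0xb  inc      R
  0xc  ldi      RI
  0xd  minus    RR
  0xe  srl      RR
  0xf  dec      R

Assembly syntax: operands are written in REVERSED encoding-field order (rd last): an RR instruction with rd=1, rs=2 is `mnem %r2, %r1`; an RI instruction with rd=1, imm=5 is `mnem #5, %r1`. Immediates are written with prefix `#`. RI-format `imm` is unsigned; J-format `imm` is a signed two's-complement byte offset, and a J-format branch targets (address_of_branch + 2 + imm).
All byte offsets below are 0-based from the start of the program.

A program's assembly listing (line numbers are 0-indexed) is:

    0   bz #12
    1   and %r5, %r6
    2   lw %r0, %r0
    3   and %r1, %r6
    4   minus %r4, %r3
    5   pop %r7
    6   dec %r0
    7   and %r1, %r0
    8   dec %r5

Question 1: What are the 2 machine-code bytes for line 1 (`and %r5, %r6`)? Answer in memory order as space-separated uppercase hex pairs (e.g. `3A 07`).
AD 40

L1: and op=0xa:4|rd=6:3|rs=5:3|pad=0:6 ⇒ 0xad40 ⇒ big ad 40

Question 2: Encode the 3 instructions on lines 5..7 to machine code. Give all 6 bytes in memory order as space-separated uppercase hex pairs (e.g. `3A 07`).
5. pop fields op=0x2:4|rd=7:3|pad=0:9 → word 2e00h → 2e 00
6. dec fields op=0xf:4|rd=0:3|pad=0:9 → word f000h → f0 00
7. and fields op=0xa:4|rd=0:3|rs=1:3|pad=0:6 → word a040h → a0 40

2E 00 F0 00 A0 40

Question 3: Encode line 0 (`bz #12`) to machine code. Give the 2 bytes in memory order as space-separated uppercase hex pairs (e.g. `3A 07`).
60 0C

line 0 (bz): pack op=0x6:4|imm=12:12 = 0x600c; big→ 60 0c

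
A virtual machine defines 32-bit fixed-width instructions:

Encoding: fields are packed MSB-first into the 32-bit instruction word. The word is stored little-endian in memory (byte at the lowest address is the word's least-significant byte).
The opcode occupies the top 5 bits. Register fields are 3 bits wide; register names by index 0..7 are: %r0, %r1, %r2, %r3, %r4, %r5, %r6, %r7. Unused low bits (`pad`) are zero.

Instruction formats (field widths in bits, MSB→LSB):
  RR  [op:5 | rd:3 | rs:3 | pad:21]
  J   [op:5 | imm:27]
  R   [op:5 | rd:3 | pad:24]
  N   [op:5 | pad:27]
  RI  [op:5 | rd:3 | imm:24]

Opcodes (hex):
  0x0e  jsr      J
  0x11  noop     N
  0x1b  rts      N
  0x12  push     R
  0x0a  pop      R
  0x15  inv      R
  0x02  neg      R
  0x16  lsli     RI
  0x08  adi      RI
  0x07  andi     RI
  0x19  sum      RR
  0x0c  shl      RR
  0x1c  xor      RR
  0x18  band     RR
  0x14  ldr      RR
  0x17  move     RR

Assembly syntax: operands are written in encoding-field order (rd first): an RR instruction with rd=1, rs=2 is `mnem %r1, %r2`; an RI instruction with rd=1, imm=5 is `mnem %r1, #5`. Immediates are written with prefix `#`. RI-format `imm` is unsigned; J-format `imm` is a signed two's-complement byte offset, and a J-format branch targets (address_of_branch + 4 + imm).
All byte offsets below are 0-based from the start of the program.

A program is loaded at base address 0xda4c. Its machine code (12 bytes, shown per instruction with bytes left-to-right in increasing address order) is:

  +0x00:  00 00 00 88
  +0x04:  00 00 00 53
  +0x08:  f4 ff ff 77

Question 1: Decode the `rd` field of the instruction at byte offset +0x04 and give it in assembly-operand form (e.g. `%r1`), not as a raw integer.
%r3

off 0x04: read 00 00 00 53 as little → 0x53000000
  opcode bits[31:27]=0xa: pop/R
  [26:24] rd=3 = %r3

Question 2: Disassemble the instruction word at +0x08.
jsr #-12

+0x08: f4 ff ff 77 ⇒ word 0x77fffff4 (little)
  opcode bits[31:27]=0xe: jsr/J
  imm@[26:0]=0x7fffff4 (s27→-12) ⇒ #-12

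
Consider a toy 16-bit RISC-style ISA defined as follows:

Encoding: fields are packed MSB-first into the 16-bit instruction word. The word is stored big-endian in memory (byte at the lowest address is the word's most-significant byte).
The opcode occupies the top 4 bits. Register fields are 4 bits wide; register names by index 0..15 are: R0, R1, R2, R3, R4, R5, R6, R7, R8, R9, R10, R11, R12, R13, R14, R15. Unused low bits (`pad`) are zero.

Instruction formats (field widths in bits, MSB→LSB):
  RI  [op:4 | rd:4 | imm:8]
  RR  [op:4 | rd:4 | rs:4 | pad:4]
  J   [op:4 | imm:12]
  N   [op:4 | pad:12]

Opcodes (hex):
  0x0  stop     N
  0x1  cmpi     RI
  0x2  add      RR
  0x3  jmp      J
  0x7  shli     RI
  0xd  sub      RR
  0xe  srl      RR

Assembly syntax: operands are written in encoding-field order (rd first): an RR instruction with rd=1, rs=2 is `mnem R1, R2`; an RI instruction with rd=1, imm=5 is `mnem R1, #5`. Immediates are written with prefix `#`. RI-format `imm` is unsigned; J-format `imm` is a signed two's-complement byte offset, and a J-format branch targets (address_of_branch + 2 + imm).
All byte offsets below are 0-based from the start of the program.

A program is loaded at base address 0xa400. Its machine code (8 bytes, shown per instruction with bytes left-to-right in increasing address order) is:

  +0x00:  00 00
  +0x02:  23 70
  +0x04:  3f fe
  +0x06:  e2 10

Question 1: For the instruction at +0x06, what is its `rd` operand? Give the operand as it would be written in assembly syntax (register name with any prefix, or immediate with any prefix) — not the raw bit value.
R2

@+06  big-endian(e2 10) = 0xe210
  op=0xe210>>12=0xe ⇒ srl (RR)
  rd: (w>>8)&0xf=0x2 → R2
  rs: (w>>4)&0xf=0x1 → R1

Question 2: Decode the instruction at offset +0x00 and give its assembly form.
+0x00: 00 00 ⇒ word 0x0000 (big)
  op=0x0000>>12=0x0 ⇒ stop (N)

stop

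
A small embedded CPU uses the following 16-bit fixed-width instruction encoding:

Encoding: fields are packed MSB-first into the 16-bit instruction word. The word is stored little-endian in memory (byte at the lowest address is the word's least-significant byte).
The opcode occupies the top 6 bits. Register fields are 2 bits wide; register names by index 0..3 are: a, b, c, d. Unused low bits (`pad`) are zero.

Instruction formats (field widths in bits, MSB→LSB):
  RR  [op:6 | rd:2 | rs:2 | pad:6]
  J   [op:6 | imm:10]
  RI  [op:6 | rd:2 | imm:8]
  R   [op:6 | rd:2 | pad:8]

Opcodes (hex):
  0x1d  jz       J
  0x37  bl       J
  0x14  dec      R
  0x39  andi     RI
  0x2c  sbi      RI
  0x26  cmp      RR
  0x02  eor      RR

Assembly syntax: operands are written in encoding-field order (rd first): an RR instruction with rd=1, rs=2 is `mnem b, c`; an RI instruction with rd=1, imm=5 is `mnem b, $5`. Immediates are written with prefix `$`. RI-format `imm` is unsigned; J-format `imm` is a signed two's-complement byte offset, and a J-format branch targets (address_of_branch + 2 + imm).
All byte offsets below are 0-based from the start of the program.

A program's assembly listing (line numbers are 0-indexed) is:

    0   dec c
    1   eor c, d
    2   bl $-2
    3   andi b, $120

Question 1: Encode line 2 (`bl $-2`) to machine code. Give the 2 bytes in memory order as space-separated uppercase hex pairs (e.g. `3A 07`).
2. bl fields op=0x37:6|imm=-2:10 → word dffeh → fe df

FE DF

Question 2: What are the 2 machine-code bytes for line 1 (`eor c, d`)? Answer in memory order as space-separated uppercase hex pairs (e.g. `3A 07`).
C0 0A

1. eor fields op=0x2:6|rd=2:2|rs=3:2|pad=0:6 → word 0ac0h → c0 0a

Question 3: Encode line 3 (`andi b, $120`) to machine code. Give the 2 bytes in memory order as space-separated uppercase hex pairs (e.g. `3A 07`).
L3: andi op=0x39:6|rd=1:2|imm=120:8 ⇒ 0xe578 ⇒ little 78 e5

78 E5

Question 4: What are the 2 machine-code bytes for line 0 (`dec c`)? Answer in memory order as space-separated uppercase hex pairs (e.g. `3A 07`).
00 52

0. dec fields op=0x14:6|rd=2:2|pad=0:8 → word 5200h → 00 52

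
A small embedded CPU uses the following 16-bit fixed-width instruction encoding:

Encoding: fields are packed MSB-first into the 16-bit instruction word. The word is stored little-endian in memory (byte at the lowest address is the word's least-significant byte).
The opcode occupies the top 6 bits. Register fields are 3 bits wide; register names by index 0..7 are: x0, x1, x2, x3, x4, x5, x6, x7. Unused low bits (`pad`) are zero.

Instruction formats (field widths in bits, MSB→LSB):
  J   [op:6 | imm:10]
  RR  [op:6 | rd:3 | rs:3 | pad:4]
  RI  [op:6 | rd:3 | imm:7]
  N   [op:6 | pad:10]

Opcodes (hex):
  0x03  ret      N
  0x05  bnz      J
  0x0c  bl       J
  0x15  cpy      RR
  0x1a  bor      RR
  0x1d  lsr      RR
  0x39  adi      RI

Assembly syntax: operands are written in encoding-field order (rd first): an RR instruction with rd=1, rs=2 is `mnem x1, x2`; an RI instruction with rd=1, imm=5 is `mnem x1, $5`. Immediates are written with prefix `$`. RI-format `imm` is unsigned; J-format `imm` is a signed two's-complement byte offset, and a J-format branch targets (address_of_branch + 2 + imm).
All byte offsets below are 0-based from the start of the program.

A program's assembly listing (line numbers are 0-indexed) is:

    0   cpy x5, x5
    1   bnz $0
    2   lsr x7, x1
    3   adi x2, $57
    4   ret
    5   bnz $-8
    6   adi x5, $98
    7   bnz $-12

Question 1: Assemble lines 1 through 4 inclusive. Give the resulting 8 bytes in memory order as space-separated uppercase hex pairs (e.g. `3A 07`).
1. bnz fields op=0x5:6|imm=0:10 → word 1400h → 00 14
2. lsr fields op=0x1d:6|rd=7:3|rs=1:3|pad=0:4 → word 7790h → 90 77
3. adi fields op=0x39:6|rd=2:3|imm=57:7 → word e539h → 39 e5
4. ret fields op=0x3:6|pad=0:10 → word 0c00h → 00 0c

00 14 90 77 39 E5 00 0C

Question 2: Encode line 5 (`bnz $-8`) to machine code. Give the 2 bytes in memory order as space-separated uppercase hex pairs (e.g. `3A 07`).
5. bnz fields op=0x5:6|imm=-8:10 → word 17f8h → f8 17

F8 17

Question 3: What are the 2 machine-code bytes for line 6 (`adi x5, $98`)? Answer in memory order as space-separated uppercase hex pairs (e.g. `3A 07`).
E2 E6

L6: adi op=0x39:6|rd=5:3|imm=98:7 ⇒ 0xe6e2 ⇒ little e2 e6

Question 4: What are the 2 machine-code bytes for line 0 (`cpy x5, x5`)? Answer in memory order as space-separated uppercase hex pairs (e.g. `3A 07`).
L0: cpy op=0x15:6|rd=5:3|rs=5:3|pad=0:4 ⇒ 0x56d0 ⇒ little d0 56

D0 56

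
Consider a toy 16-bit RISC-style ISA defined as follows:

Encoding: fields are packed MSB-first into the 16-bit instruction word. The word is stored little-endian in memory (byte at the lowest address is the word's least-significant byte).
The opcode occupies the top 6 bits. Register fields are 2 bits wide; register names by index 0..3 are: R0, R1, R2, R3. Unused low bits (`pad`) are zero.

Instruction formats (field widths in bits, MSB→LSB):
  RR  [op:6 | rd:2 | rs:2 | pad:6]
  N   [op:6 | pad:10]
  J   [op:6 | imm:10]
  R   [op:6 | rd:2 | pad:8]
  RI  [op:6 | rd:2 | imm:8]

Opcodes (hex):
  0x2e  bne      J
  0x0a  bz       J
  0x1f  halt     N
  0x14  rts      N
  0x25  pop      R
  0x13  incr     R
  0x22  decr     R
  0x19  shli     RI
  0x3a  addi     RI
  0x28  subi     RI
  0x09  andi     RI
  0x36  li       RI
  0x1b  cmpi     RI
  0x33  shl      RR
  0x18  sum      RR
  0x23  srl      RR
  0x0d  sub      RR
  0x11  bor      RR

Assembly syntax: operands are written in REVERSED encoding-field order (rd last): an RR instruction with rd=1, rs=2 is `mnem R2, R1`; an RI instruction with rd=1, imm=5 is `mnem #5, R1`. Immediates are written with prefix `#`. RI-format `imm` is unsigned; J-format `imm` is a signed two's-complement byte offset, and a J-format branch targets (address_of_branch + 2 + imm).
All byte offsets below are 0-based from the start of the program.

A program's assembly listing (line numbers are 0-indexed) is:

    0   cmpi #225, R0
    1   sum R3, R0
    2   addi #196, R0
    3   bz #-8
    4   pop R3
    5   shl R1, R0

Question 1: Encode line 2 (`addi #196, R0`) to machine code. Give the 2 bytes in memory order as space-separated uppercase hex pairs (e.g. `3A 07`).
line 2 (addi): pack op=0x3a:6|rd=0:2|imm=196:8 = 0xe8c4; little→ c4 e8

C4 E8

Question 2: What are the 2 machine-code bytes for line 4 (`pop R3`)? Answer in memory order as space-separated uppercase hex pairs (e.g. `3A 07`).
00 97

line 4 (pop): pack op=0x25:6|rd=3:2|pad=0:8 = 0x9700; little→ 00 97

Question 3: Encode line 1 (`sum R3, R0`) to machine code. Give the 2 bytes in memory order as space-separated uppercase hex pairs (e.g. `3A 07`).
C0 60

line 1 (sum): pack op=0x18:6|rd=0:2|rs=3:2|pad=0:6 = 0x60c0; little→ c0 60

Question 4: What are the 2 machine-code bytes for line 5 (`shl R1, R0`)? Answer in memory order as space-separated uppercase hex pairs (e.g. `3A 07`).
40 CC

5. shl fields op=0x33:6|rd=0:2|rs=1:2|pad=0:6 → word cc40h → 40 cc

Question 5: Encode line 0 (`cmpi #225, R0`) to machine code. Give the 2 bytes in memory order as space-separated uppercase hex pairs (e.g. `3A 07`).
line 0 (cmpi): pack op=0x1b:6|rd=0:2|imm=225:8 = 0x6ce1; little→ e1 6c

E1 6C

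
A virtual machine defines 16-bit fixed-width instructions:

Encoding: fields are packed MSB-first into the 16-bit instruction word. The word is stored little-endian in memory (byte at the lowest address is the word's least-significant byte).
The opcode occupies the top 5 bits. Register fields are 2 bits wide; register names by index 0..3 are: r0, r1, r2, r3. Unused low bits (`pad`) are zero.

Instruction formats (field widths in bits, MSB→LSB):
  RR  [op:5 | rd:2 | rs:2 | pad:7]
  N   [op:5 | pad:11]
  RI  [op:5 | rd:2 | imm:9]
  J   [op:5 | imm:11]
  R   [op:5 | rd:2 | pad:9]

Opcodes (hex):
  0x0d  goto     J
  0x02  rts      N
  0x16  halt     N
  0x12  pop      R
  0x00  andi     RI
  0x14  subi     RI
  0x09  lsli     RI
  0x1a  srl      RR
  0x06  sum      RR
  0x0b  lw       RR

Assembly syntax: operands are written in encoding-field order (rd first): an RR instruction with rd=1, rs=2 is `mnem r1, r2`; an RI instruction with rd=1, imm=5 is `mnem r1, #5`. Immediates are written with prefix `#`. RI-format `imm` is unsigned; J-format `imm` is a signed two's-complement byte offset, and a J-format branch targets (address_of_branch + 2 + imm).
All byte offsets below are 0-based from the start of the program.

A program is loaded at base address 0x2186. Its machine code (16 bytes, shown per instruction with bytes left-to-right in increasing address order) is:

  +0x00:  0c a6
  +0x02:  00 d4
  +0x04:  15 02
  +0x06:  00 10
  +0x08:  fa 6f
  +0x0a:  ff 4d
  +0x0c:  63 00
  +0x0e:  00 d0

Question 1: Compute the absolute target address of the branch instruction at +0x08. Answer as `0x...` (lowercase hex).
0x218a

+0x08: fa 6f ⇒ word 0x6ffa (little)
  top 5b → 0xd → goto [J]
  imm@[10:0]=0x7fa (s11→-6) ⇒ #-6
  target = base 0x2186 + off 0x08 + 2 + imm -6 = 0x218a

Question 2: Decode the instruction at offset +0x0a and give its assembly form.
lsli r2, #511

@+0a  little-endian(ff 4d) = 0x4dff
  opcode bits[15:11]=0x9: lsli/RI
  rd: (w>>9)&0x3=0x2 → r2
  imm: (w>>0)&0x1ff=0x1ff → #511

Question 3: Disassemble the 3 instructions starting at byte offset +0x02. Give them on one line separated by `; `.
srl r2, r0; andi r1, #21; rts

off 0x02: read 00 d4 as little → 0xd400
  top 5b → 0x1a → srl [RR]
  [10:9] rd=2 = r2
  [8:7] rs=0 = r0
off 0x04: read 15 02 as little → 0x0215
  top 5b → 0x0 → andi [RI]
  [10:9] rd=1 = r1
  [8:0] imm=21 = #21
off 0x06: read 00 10 as little → 0x1000
  top 5b → 0x2 → rts [N]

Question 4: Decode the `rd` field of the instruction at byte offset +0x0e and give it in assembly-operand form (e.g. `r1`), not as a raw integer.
@+0e  little-endian(00 d0) = 0xd000
  op=0xd000>>11=0x1a ⇒ srl (RR)
  rd: (w>>9)&0x3=0x0 → r0
  rs: (w>>7)&0x3=0x0 → r0

r0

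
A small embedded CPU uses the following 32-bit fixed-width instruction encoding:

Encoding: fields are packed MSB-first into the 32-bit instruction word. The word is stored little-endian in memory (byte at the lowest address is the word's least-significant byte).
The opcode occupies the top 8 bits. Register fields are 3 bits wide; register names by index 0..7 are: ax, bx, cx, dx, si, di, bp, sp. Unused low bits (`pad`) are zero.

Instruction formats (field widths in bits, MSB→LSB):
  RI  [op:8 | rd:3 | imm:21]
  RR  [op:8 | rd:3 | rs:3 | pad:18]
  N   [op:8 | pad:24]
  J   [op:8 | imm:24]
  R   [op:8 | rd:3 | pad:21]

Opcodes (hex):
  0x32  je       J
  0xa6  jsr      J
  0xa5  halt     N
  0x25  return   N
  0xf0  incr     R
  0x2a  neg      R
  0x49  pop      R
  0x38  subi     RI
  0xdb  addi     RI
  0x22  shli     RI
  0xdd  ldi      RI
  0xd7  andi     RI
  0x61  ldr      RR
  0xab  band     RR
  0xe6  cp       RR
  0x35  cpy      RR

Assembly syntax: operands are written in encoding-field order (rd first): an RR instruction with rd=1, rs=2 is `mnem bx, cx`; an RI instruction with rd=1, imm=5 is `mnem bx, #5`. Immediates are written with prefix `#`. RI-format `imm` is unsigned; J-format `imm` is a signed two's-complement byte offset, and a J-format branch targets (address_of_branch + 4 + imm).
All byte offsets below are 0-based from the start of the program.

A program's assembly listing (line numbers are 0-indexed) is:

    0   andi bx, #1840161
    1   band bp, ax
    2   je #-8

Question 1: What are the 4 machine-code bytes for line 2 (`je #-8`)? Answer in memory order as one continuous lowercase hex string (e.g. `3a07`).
2. je fields op=0x32:8|imm=-8:24 → word 32fffff8h → f8 ff ff 32

f8ffff32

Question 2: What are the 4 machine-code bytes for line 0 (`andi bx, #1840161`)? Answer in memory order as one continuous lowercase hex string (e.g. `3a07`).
21143cd7

0. andi fields op=0xd7:8|rd=1:3|imm=1840161:21 → word d73c1421h → 21 14 3c d7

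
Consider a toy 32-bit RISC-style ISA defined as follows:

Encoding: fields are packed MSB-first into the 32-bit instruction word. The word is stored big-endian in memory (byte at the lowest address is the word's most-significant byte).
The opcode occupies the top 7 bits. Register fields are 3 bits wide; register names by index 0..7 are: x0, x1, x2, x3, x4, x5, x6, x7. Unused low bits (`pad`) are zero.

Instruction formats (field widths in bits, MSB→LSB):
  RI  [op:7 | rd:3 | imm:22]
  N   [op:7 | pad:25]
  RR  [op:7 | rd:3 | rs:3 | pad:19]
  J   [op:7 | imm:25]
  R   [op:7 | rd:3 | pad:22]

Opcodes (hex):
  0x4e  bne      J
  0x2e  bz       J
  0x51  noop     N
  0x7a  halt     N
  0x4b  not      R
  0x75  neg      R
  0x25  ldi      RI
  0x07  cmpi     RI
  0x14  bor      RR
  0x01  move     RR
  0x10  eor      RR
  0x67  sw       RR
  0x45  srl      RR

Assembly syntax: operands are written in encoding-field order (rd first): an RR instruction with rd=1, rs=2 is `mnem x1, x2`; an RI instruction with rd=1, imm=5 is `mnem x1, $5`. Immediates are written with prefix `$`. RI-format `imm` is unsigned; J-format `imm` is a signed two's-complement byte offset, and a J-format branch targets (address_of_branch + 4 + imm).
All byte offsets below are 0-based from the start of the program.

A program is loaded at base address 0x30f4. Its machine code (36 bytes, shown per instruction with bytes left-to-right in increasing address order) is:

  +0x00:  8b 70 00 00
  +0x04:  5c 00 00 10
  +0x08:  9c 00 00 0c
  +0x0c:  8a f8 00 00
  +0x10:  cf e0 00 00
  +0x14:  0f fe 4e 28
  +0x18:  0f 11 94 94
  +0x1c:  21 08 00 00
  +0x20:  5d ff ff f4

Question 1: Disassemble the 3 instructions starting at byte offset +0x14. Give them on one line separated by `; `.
off 0x14: read 0f fe 4e 28 as big → 0x0ffe4e28
  opcode bits[31:25]=0x7: cmpi/RI
  rd@[24:22]=0x7 ⇒ x7
  imm@[21:0]=0x3e4e28 ⇒ $4083240
off 0x18: read 0f 11 94 94 as big → 0x0f119494
  opcode bits[31:25]=0x7: cmpi/RI
  rd@[24:22]=0x4 ⇒ x4
  imm@[21:0]=0x119494 ⇒ $1152148
off 0x1c: read 21 08 00 00 as big → 0x21080000
  opcode bits[31:25]=0x10: eor/RR
  rd@[24:22]=0x4 ⇒ x4
  rs@[21:19]=0x1 ⇒ x1

cmpi x7, $4083240; cmpi x4, $1152148; eor x4, x1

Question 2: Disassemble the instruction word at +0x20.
+0x20: 5d ff ff f4 ⇒ word 0x5dfffff4 (big)
  op=0x5dfffff4>>25=0x2e ⇒ bz (J)
  [24:0] imm=33554420 (s25→-12) = $-12

bz $-12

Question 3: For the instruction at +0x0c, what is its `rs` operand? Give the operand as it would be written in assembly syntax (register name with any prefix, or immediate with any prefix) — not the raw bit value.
@+0c  big-endian(8a f8 00 00) = 0x8af80000
  opcode bits[31:25]=0x45: srl/RR
  rd: (w>>22)&0x7=0x3 → x3
  rs: (w>>19)&0x7=0x7 → x7

x7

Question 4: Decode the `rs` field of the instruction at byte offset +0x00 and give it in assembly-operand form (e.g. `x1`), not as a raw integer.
+0x00: 8b 70 00 00 ⇒ word 0x8b700000 (big)
  opcode bits[31:25]=0x45: srl/RR
  rd: (w>>22)&0x7=0x5 → x5
  rs: (w>>19)&0x7=0x6 → x6

x6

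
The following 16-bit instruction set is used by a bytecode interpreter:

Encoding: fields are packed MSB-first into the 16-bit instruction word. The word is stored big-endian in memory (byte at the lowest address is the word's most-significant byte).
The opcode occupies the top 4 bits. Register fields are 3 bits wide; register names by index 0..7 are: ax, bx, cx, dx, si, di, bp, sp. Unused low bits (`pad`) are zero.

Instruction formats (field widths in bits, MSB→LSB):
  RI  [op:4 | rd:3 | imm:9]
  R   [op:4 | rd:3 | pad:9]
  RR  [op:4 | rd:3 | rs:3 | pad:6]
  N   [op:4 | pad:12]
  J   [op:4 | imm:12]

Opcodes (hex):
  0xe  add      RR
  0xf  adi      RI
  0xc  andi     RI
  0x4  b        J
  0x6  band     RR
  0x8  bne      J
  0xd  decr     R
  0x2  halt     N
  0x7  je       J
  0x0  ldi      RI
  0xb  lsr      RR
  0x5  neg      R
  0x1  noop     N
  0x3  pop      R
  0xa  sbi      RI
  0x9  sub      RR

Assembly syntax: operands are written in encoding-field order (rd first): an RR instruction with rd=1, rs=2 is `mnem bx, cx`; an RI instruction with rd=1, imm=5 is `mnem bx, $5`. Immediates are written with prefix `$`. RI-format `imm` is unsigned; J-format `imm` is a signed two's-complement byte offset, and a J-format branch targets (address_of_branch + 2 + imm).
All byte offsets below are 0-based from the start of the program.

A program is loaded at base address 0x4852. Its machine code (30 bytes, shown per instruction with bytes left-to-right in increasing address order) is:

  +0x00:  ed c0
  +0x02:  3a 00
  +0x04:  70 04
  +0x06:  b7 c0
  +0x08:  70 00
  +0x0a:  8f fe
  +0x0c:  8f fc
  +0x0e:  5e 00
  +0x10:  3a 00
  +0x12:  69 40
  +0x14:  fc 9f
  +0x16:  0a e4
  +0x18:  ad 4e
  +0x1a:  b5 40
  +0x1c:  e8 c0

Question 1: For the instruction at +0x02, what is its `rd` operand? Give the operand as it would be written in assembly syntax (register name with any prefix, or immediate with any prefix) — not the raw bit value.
di

off 0x02: read 3a 00 as big → 0x3a00
  op=0x3a00>>12=0x3 ⇒ pop (R)
  rd: (w>>9)&0x7=0x5 → di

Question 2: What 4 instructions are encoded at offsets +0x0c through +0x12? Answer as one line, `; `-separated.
off 0x0c: read 8f fc as big → 0x8ffc
  top 4b → 0x8 → bne [J]
  imm: (w>>0)&0xfff=0xffc (s12→-4) → $-4
off 0x0e: read 5e 00 as big → 0x5e00
  top 4b → 0x5 → neg [R]
  rd: (w>>9)&0x7=0x7 → sp
off 0x10: read 3a 00 as big → 0x3a00
  top 4b → 0x3 → pop [R]
  rd: (w>>9)&0x7=0x5 → di
off 0x12: read 69 40 as big → 0x6940
  top 4b → 0x6 → band [RR]
  rd: (w>>9)&0x7=0x4 → si
  rs: (w>>6)&0x7=0x5 → di

bne $-4; neg sp; pop di; band si, di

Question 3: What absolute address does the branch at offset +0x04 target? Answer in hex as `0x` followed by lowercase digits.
@+04  big-endian(70 04) = 0x7004
  op=0x7004>>12=0x7 ⇒ je (J)
  imm@[11:0]=0x4 ⇒ $4
  target = base 0x4852 + off 0x04 + 2 + imm 4 = 0x485c

0x485c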